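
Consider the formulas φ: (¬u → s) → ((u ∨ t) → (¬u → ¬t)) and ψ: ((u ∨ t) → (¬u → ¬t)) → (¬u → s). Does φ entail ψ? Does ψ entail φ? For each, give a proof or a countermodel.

(→) This fails. Under t = F, u = F, s = F, the left side is true but the right side is false.

(←) This fails. Under t = T, u = F, s = T, the left side is false but the right side is true.

Both directions fail.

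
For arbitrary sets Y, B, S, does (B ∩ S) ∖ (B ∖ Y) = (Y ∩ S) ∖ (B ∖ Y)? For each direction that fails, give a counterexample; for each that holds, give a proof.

The sets are not equal: only the forward inclusion holds.

Forward inclusion. Let x ∈ (B ∩ S) ∖ (B ∖ Y). Then x ∈ Y ∩ B ∩ S, from which x ∈ (Y ∩ S) ∖ (B ∖ Y).

Reverse inclusion. This inclusion fails. Take Y = {1}, B = ∅, S = {1}; then 1 ∈ (Y ∩ S) ∖ (B ∖ Y) but 1 ∉ (B ∩ S) ∖ (B ∖ Y).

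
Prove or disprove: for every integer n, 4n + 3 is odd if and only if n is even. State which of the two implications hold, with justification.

Only the converse holds.

(⇐) Suppose n is even. Since 4 is even, 4n is even for every n, so 4n + 3 has the same parity as 3, which is odd. Hence 4n + 3 is odd.

(⇒) This fails: take n = 1. Then 4n + 3 = 7, which is odd, yet n = 1 is odd, not even.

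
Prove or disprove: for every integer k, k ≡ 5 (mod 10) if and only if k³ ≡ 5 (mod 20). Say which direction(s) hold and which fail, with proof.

(→) This fails: take k = 15. Then 15 ≡ 5 (mod 10), but 15³ = 3375 ≡ 15 (mod 20), not 5.

(←) Conversely, the residues r modulo 20 with r³ ≡ 5 (mod 20) are exactly {5}, and each is ≡ 5 (mod 10).

(⇒) fails; (⇐) holds.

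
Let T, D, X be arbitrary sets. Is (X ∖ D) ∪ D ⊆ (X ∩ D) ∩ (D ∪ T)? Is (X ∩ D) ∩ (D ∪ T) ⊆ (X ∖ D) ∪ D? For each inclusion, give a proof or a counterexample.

The sets are not equal: only the reverse inclusion holds.

(⊇) Let x ∈ (X ∩ D) ∩ (D ∪ T). Then either x ∈ D ∩ X and x ∉ T; or x ∈ T ∩ D ∩ X. In each case x ∈ (X ∖ D) ∪ D, so (X ∩ D) ∩ (D ∪ T) ⊆ (X ∖ D) ∪ D.

(⊆) This inclusion fails. Take T = ∅, D = {1}, X = ∅; then 1 ∈ (X ∖ D) ∪ D but 1 ∉ (X ∩ D) ∩ (D ∪ T).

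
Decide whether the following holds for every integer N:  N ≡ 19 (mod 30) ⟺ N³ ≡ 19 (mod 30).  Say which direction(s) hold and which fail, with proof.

(⟹) Suppose N ≡ 19 (mod 30). Write N = 30j + 19. Then (30j + 19)³ = 27000j³ + 51300j² + 32490j + 6859 = 30(900j³ + 1710j² + 1083j + 228) + 19, so N³ ≡ 19 (mod 30).

(⟸) Conversely, suppose N³ ≡ 19 (mod 30). The only residue r in {0, …, 29} with r³ ≡ 19 (mod 30) is r = 19, so N ≡ 19 (mod 30).

The biconditional holds.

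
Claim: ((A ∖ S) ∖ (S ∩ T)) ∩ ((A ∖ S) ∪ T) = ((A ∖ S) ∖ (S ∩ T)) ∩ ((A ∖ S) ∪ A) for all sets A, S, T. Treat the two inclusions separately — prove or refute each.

Both inclusions hold; the sets are equal.

(⊆) Let x ∈ ((A ∖ S) ∖ (S ∩ T)) ∩ ((A ∖ S) ∪ T). Then either x ∈ A and x ∉ S, T; or x ∈ A ∩ T and x ∉ S. In each case x ∈ ((A ∖ S) ∖ (S ∩ T)) ∩ ((A ∖ S) ∪ A), so ((A ∖ S) ∖ (S ∩ T)) ∩ ((A ∖ S) ∪ T) ⊆ ((A ∖ S) ∖ (S ∩ T)) ∩ ((A ∖ S) ∪ A).

(⊇) Let x ∈ ((A ∖ S) ∖ (S ∩ T)) ∩ ((A ∖ S) ∪ A). Then either x ∈ A and x ∉ S, T; or x ∈ A ∩ T and x ∉ S. In each case x ∈ ((A ∖ S) ∖ (S ∩ T)) ∩ ((A ∖ S) ∪ T), so ((A ∖ S) ∖ (S ∩ T)) ∩ ((A ∖ S) ∪ A) ⊆ ((A ∖ S) ∖ (S ∩ T)) ∩ ((A ∖ S) ∪ T).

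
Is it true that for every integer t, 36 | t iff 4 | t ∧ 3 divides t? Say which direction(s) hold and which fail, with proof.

[⇒] If 36 ∣ t, write t = 36q. Since 36 = 9·4, t = 4·(9q), so 4 ∣ t; and since 36 = 12·3, t = 3·(12q), so 3 ∣ t.

[⇐] This fails: take t = 12. Both 4 ∣ 12 and 3 ∣ 12, yet 12 is not a multiple of 36 (since 12 = 0·36 + 12), so 36 ∤ 12.

Only the forward direction holds.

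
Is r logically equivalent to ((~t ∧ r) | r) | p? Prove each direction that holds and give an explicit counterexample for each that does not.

The forward direction holds; the converse fails.

(⇒) Assume the antecedent. If r is true, ((~t ∧ r) | r) | p reduces to true regardless of the other variables. If r is false, the antecedent cannot hold. Either way ((~t ∧ r) | r) | p holds.

(⇐) This fails. Under r = F, p = T, t = F, the left side is false but the right side is true.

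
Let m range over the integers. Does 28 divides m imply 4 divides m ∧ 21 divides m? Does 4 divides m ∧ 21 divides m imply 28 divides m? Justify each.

(→) This fails: take m = 28. Certainly 28 ∣ 28, but 21 ∤ 28.

(←) Suppose 4 ∣ m and 21 ∣ m. Any common multiple of 4 and 21 is a multiple of their lcm; here gcd(4, 21) = 1, so lcm(4, 21) = 4·21 = 84, so 84 ∣ m. Since 28 ∣ 84, it follows that 28 ∣ m.

Not equivalent: only (⇐) holds.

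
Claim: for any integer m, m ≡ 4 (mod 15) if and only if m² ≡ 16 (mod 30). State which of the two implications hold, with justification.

[⇒] This fails: take m = 19. Then 19 ≡ 4 (mod 15), but 19² = 361 ≡ 1 (mod 30), not 16.

[⇐] This fails: take m = 14. Then 14² = 196 ≡ 16 (mod 30), yet 14 ≡ 14 (mod 15), not 4.

Neither implication holds.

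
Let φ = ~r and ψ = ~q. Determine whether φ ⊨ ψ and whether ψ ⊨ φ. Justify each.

Neither implication holds.

(⇒) This fails. Under r = F, q = T, the left side is true but the right side is false.

(⇐) This fails. Under r = T, q = F, the left side is false but the right side is true.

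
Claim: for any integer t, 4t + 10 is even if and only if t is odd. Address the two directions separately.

(⇒) fails; (⇐) holds.

[⇐] Suppose t is odd. Since 4 is even, 4t is even for every t, so 4t + 10 has the same parity as 10, which is even. Hence 4t + 10 is even.

[⇒] This fails: take t = 2. Then 4t + 10 = 18, which is even, yet t = 2 is even, not odd.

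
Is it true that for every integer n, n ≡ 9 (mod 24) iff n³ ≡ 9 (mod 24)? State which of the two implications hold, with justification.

(⇒) Suppose n ≡ 9 (mod 24). Write n = 24j + 9. Then (24j + 9)³ = 13824j³ + 15552j² + 5832j + 729 = 24(576j³ + 648j² + 243j + 30) + 9, so n³ ≡ 9 (mod 24).

(⇐) Conversely, suppose n³ ≡ 9 (mod 24). The only residue r in {0, …, 23} with r³ ≡ 9 (mod 24) is r = 9, so n ≡ 9 (mod 24).

Both directions hold.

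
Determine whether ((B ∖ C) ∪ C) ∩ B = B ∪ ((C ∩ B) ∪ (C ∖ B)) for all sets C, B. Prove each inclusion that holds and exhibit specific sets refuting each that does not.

(⟹) Let x ∈ ((B ∖ C) ∪ C) ∩ B. Then either x ∈ B and x ∉ C; or x ∈ C ∩ B. In each case x ∈ B ∪ ((C ∩ B) ∪ (C ∖ B)), so ((B ∖ C) ∪ C) ∩ B ⊆ B ∪ ((C ∩ B) ∪ (C ∖ B)).

(⟸) This inclusion fails. Take C = {1}, B = ∅; then 1 ∈ B ∪ ((C ∩ B) ∪ (C ∖ B)) but 1 ∉ ((B ∖ C) ∪ C) ∩ B.

Only the forward inclusion holds.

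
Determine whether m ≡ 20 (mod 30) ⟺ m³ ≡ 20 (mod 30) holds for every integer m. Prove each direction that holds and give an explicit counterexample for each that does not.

Both directions hold; the statement is true.

Forward direction. Suppose m ≡ 20 (mod 30). Write m = 30j + 20. Then (30j + 20)³ = 27000j³ + 54000j² + 36000j + 8000 = 30(900j³ + 1800j² + 1200j + 266) + 20, so m³ ≡ 20 (mod 30).

Converse. Suppose m³ ≡ 20 (mod 30). The only residue r in {0, …, 29} with r³ ≡ 20 (mod 30) is r = 20, so m ≡ 20 (mod 30).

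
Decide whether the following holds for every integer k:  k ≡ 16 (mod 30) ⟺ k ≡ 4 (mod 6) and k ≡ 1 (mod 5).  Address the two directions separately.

[⇒] Suppose k ≡ 16 (mod 30); write k = 30j + 16. Since 6 ∣ 30, reducing mod 6 gives k ≡ 16 ≡ 4 (mod 6); since 5 ∣ 30, reducing mod 5 gives k ≡ 16 ≡ 1 (mod 5).

[⇐] Conversely, if k ≡ 4 (mod 6) and k ≡ 1 (mod 5), then by the Chinese remainder theorem k ≡ 16 (mod 30). This is exactly k ≡ 16 (mod 30).

Both directions hold.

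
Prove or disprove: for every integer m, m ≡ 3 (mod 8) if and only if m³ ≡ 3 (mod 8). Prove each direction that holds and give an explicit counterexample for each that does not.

Equivalent; both directions hold.

(⟹) Suppose m ≡ 3 (mod 8). Write m = 8j + 3. Then (8j + 3)³ = 512j³ + 576j² + 216j + 27 = 8(64j³ + 72j² + 27j + 3) + 3, so m³ ≡ 3 (mod 8).

(⟸) Conversely, suppose m³ ≡ 3 (mod 8). The only residue r in {0, …, 7} with r³ ≡ 3 (mod 8) is r = 3, so m ≡ 3 (mod 8).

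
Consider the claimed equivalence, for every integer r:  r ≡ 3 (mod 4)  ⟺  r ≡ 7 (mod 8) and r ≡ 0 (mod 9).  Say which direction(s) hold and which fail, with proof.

(⇒) This fails: r = 3 gives 3 ≡ 3 (mod 4) but 3 ≡ 3 (mod 8), so the conjunction on the right does not hold.

(⇐) Conversely, if r ≡ 7 (mod 8) and r ≡ 0 (mod 9), then by the Chinese remainder theorem r ≡ 63 (mod 72). Since 63 ≡ 3 (mod 4) and 4 ∣ 72, we get r ≡ 3 (mod 4).

Only the converse holds.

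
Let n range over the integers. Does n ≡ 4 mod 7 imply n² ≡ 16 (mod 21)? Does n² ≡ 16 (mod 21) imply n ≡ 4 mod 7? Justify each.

Neither implication holds.

(⇒) This fails: take n = 18. Then 18 ≡ 4 (mod 7), but 18² = 324 ≡ 9 (mod 21), not 16.

(⇐) This fails: take n = 10. Then 10² = 100 ≡ 16 (mod 21), yet 10 ≡ 3 (mod 7), not 4.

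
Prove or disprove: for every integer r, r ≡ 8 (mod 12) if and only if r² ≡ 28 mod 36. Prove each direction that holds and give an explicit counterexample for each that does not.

Forward direction. This fails: take r = 20. Then 20 ≡ 8 (mod 12), but 20² = 400 ≡ 4 (mod 36), not 28.

Converse. This fails: take r = 10. Then 10² = 100 ≡ 28 (mod 36), yet 10 ≡ 10 (mod 12), not 8.

Neither direction holds.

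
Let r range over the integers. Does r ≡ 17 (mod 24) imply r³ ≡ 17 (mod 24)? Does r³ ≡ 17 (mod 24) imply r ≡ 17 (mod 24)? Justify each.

Both directions hold.

[⇒] Suppose r ≡ 17 (mod 24). Write r = 24j + 17. Then (24j + 17)³ = 13824j³ + 29376j² + 20808j + 4913 = 24(576j³ + 1224j² + 867j + 204) + 17, so r³ ≡ 17 (mod 24).

[⇐] Conversely, suppose r³ ≡ 17 (mod 24). The only residue r in {0, …, 23} with r³ ≡ 17 (mod 24) is r = 17, so r ≡ 17 (mod 24).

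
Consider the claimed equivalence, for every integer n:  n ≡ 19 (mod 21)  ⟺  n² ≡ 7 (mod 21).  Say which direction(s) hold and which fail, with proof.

Neither implication holds.

Forward direction. This fails: take n = 19. Then 19 ≡ 19 (mod 21), but 19² = 361 ≡ 4 (mod 21), not 7.

Converse. This fails: take n = 7. Then 7² = 49 ≡ 7 (mod 21), yet 7 ≡ 7 (mod 21), not 19.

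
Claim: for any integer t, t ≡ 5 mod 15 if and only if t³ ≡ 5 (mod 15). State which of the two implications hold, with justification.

The biconditional holds.

(⟹) Suppose t ≡ 5 mod 15. Write t = 15j + 5. Then (15j + 5)³ = 3375j³ + 3375j² + 1125j + 125 = 15(225j³ + 225j² + 75j + 8) + 5, so t³ ≡ 5 (mod 15).

(⟸) Conversely, suppose t³ ≡ 5 (mod 15). The only residue r in {0, …, 14} with r³ ≡ 5 (mod 15) is r = 5, so t ≡ 5 (mod 15).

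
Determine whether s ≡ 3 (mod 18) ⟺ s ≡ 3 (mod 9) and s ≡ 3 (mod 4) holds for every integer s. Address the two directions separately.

The forward direction fails; the converse holds.

(←) If s ≡ 3 (mod 9) and s ≡ 3 (mod 4), then by the Chinese remainder theorem s ≡ 3 (mod 36). Since 3 ≡ 3 (mod 18) and 18 ∣ 36, we get s ≡ 3 (mod 18).

(→) This fails: s = 21 gives 21 ≡ 3 (mod 18) but 21 ≡ 1 (mod 4), so the conjunction on the right does not hold.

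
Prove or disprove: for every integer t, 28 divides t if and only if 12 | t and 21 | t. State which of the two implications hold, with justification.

Only the reverse direction holds.

(→) This fails: take t = 28. Certainly 28 ∣ 28, but 12 ∤ 28.

(←) Suppose 12 ∣ t and 21 ∣ t. Any common multiple of 12 and 21 is a multiple of their lcm; here lcm(12, 21) = 12·21/gcd(12, 21) = 252/3 = 84, so 84 ∣ t. Since 28 ∣ 84, it follows that 28 ∣ t.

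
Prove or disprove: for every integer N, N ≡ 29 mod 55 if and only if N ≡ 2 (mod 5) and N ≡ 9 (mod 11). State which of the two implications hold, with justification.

(⇒) This fails: N = 29 gives 29 ≡ 29 (mod 55) but 29 ≡ 4 (mod 5), so the conjunction on the right does not hold.

(⇐) This fails: N = 42 satisfies both congruences on the right (42 ≡ 2 mod 5 and 42 ≡ 9 mod 11) yet 42 ≡ 42 (mod 55), not 29.

(⇒) fails and (⇐) fails.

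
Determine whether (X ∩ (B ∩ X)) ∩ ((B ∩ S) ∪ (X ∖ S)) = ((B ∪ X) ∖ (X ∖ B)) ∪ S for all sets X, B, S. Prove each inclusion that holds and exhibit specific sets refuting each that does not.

The sets are not equal: only the forward inclusion holds.

Forward inclusion. Let x ∈ (X ∩ (B ∩ X)) ∩ ((B ∩ S) ∪ (X ∖ S)). Then either x ∈ X ∩ B and x ∉ S; or x ∈ X ∩ B ∩ S. In each case x ∈ ((B ∪ X) ∖ (X ∖ B)) ∪ S, so (X ∩ (B ∩ X)) ∩ ((B ∩ S) ∪ (X ∖ S)) ⊆ ((B ∪ X) ∖ (X ∖ B)) ∪ S.

Reverse inclusion. This inclusion fails. Take X = ∅, B = {1}, S = ∅; then 1 ∈ ((B ∪ X) ∖ (X ∖ B)) ∪ S but 1 ∉ (X ∩ (B ∩ X)) ∩ ((B ∩ S) ∪ (X ∖ S)).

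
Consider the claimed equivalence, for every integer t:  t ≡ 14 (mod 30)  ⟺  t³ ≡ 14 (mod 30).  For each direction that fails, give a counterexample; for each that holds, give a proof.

(⟹) Suppose t ≡ 14 (mod 30). Write t = 30j + 14. Then (30j + 14)³ = 27000j³ + 37800j² + 17640j + 2744 = 30(900j³ + 1260j² + 588j + 91) + 14, so t³ ≡ 14 (mod 30).

(⟸) Conversely, suppose t³ ≡ 14 (mod 30). The only residue r in {0, …, 29} with r³ ≡ 14 (mod 30) is r = 14, so t ≡ 14 (mod 30).

The biconditional holds.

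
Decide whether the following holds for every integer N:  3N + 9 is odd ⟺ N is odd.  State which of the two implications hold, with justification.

Neither implication holds.

(→) This fails: N = 2 gives 3N + 9 = 15, which is odd, but 2 is even, not odd.

(←) This also fails: N = 7 is odd, but 3N + 9 = 30 is even, not odd.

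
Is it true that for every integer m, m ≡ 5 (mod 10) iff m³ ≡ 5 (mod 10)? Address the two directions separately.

Both implications hold.

Converse. Suppose m³ ≡ 5 (mod 10). The only residue r in {0, …, 9} with r³ ≡ 5 (mod 10) is r = 5, so m ≡ 5 (mod 10).

Forward direction. Suppose m ≡ 5 (mod 10). Write m = 10j + 5. Then (10j + 5)³ = 1000j³ + 1500j² + 750j + 125 = 10(100j³ + 150j² + 75j + 12) + 5, so m³ ≡ 5 (mod 10).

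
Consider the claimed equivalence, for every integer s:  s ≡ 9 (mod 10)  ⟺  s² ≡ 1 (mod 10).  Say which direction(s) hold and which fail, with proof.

(⇒) holds; (⇐) fails.

(←) This fails: take s = 1. Then 1² = 1 ≡ 1 (mod 10), yet 1 ≡ 1 (mod 10), not 9.

(→) Suppose s ≡ 9 (mod 10). Write s = 10j + 9. Then (10j + 9)² = 100j² + 180j + 81 = 10(10j² + 18j + 8) + 1, so s² ≡ 1 (mod 10).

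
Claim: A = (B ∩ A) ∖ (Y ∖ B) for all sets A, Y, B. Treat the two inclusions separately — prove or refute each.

(⊆) fails; (⊇) holds.

(⊇) Let x ∈ (B ∩ A) ∖ (Y ∖ B). Then either x ∈ A ∩ B and x ∉ Y; or x ∈ A ∩ Y ∩ B. In each case x ∈ A, so (B ∩ A) ∖ (Y ∖ B) ⊆ A.

(⊆) This inclusion fails. Take A = {1}, Y = ∅, B = ∅; then 1 ∈ A but 1 ∉ (B ∩ A) ∖ (Y ∖ B).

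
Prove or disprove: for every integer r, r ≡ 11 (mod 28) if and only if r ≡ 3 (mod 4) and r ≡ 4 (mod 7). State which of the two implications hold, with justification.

Both directions hold; the statement is true.

[⇒] Suppose r ≡ 11 (mod 28); write r = 28j + 11. Since 4 ∣ 28, reducing mod 4 gives r ≡ 11 ≡ 3 (mod 4); since 7 ∣ 28, reducing mod 7 gives r ≡ 11 ≡ 4 (mod 7).

[⇐] Conversely, if r ≡ 3 (mod 4) and r ≡ 4 (mod 7), then by the Chinese remainder theorem r ≡ 11 (mod 28). This is exactly r ≡ 11 (mod 28).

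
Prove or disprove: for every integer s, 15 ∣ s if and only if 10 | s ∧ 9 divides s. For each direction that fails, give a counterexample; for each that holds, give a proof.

(⇒) This fails: take s = 15. Certainly 15 ∣ 15, but 10 ∤ 15.

(⇐) Suppose 10 ∣ s and 9 ∣ s. Any common multiple of 10 and 9 is a multiple of their lcm; here gcd(10, 9) = 1, so lcm(10, 9) = 10·9 = 90, so 90 ∣ s. Since 15 ∣ 90, it follows that 15 ∣ s.

Only the reverse direction holds.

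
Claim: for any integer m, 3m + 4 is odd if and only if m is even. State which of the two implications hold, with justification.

(→) This fails: m = 5 gives 3m + 4 = 19, which is odd, but 5 is odd, not even.

(←) This also fails: m = 2 is even, but 3m + 4 = 10 is even, not odd.

Neither direction holds.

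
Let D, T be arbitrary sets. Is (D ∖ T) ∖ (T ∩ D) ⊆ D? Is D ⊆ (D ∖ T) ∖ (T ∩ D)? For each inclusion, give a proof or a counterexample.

(⟹) Let x ∈ (D ∖ T) ∖ (T ∩ D). Then x ∈ D and x ∉ T, from which x ∈ D.

(⟸) This inclusion fails. Take D = {1}, T = {1}; then 1 ∈ D but 1 ∉ (D ∖ T) ∖ (T ∩ D).

Only the forward inclusion holds.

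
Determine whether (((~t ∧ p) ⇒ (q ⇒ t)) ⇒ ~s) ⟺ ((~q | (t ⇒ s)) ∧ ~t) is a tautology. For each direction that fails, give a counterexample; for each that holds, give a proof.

(⇒) This fails. Under s = F, q = F, p = F, t = T, the left side is true but the right side is false.

(⇐) This fails. Under s = T, q = F, p = F, t = F, the left side is false but the right side is true.

Neither direction holds.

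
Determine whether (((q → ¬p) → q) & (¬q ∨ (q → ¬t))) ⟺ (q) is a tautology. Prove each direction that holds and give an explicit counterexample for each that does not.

Forward direction. Assume the antecedent. If t is true, the antecedent cannot hold. If t is false, the antecedent forces (t = F, q = T, p = F) or (t = F, q = T, p = T), and q holds there. Either way q holds.

Converse. This fails. Under t = T, q = T, p = F, the left side is false but the right side is true.

Not equivalent: only (⇒) holds.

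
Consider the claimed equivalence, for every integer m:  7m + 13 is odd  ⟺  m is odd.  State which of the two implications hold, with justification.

[⇒] This fails: m = 2 gives 7m + 13 = 27, which is odd, but 2 is even, not odd.

[⇐] This also fails: m = 7 is odd, but 7m + 13 = 62 is even, not odd.

Neither implication holds.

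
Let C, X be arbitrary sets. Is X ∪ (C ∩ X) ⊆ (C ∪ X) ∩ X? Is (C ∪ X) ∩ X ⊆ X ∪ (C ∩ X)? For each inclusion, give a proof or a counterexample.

Both inclusions hold.

Reverse inclusion. Let x ∈ (C ∪ X) ∩ X. Then either x ∈ X and x ∉ C; or x ∈ C ∩ X. In each case x ∈ X ∪ (C ∩ X), so (C ∪ X) ∩ X ⊆ X ∪ (C ∩ X).

Forward inclusion. Let x ∈ X ∪ (C ∩ X). Then either x ∈ X and x ∉ C; or x ∈ C ∩ X. In each case x ∈ (C ∪ X) ∩ X, so X ∪ (C ∩ X) ⊆ (C ∪ X) ∩ X.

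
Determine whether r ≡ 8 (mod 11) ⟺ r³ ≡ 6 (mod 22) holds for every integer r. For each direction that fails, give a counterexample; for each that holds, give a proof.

(⇒) fails; (⇐) holds.

(⇒) This fails: take r = 19. Then 19 ≡ 8 (mod 11), but 19³ = 6859 ≡ 17 (mod 22), not 6.

(⇐) Conversely, the residues r modulo 22 with r³ ≡ 6 (mod 22) are exactly {8}, and each is ≡ 8 (mod 11).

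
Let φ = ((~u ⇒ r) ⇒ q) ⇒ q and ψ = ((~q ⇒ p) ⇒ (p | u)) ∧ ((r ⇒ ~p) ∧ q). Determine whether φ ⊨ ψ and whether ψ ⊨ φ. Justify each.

(⇒) fails; (⇐) holds.

(⇐) Assume the antecedent. If u is true, ((~u ⇒ r) ⇒ q) ⇒ q reduces to true regardless of the other variables. If u is false, the antecedent forces (u = F, q = T, p = T, r = F), and ((~u ⇒ r) ⇒ q) ⇒ q holds there. Either way ((~u ⇒ r) ⇒ q) ⇒ q holds.

(⇒) This fails. Under u = T, q = F, p = F, r = F, the left side is true but the right side is false.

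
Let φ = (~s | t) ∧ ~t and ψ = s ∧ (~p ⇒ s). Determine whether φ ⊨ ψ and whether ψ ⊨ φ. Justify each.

Both directions fail.

(⟹) This fails. Under s = F, t = F, p = F, the left side is true but the right side is false.

(⟸) This fails. Under s = T, t = F, p = F, the left side is false but the right side is true.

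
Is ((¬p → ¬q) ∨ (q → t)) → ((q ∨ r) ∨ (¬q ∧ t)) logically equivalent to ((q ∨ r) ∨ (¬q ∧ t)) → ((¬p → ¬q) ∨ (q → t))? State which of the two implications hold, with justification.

Neither implication holds.

[⇒] This fails. Under q = T, p = F, t = F, r = F, the left side is true but the right side is false.

[⇐] This fails. Under q = F, p = F, t = F, r = F, the left side is false but the right side is true.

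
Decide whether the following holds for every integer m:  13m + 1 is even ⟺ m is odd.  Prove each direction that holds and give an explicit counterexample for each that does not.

Both implications hold.

(⇐) Suppose m is odd; write m = 2j + 1. Then 13m + 1 = 13·(2j + 1) + 1 = 2·13j + 14, which is even.

(⇒) Suppose 13m + 1 is even. Since 13 is odd, 13m and m have the same parity, so 13m + 1 ≡ m + 1 (mod 2). As 1 is odd, 13m + 1 is even exactly when m is odd. Thus m is odd.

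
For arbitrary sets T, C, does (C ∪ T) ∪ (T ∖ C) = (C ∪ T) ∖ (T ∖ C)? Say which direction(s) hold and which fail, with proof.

(⊆) fails; (⊇) holds.

(⟹) This inclusion fails. Take T = {1}, C = ∅; then 1 ∈ (C ∪ T) ∪ (T ∖ C) but 1 ∉ (C ∪ T) ∖ (T ∖ C).

(⟸) Let x ∈ (C ∪ T) ∖ (T ∖ C). Then either x ∈ C and x ∉ T; or x ∈ T ∩ C. In each case x ∈ (C ∪ T) ∪ (T ∖ C), so (C ∪ T) ∖ (T ∖ C) ⊆ (C ∪ T) ∪ (T ∖ C).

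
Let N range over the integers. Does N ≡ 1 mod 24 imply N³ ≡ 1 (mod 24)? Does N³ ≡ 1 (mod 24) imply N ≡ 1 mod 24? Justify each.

Equivalent; both directions hold.

(⇒) Suppose N ≡ 1 mod 24. Write N = 24j + 1. Then (24j + 1)³ = 13824j³ + 1728j² + 72j + 1 = 24(576j³ + 72j² + 3j) + 1, so N³ ≡ 1 (mod 24).

(⇐) Conversely, suppose N³ ≡ 1 (mod 24). The only residue r in {0, …, 23} with r³ ≡ 1 (mod 24) is r = 1, so N ≡ 1 (mod 24).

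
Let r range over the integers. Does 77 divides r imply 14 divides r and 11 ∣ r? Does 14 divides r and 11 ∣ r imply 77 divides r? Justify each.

The forward direction fails; the converse holds.

[⇐] Suppose 14 ∣ r and 11 ∣ r. Any common multiple of 14 and 11 is a multiple of their lcm; here gcd(14, 11) = 1, so lcm(14, 11) = 14·11 = 154, so 154 ∣ r. Since 77 ∣ 154, it follows that 77 ∣ r.

[⇒] This fails: take r = 77. Certainly 77 ∣ 77, but 14 ∤ 77.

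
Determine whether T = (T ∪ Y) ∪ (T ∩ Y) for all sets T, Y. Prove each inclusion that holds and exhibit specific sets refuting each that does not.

Forward inclusion. Let x ∈ T. Then either x ∈ T and x ∉ Y; or x ∈ T ∩ Y. In each case x ∈ (T ∪ Y) ∪ (T ∩ Y), so T ⊆ (T ∪ Y) ∪ (T ∩ Y).

Reverse inclusion. This inclusion fails. Take T = ∅, Y = {1}; then 1 ∈ (T ∪ Y) ∪ (T ∩ Y) but 1 ∉ T.

(⊆) holds; (⊇) fails.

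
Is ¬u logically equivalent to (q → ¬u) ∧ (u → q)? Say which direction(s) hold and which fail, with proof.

Both directions hold; the statement is true.

Forward direction. Assume the antecedent. If q is true, the antecedent forces (q = T, u = F), and (q → ¬u) ∧ (u → q) holds there. If q is false, the antecedent forces (q = F, u = F), and (q → ¬u) ∧ (u → q) holds there. Either way (q → ¬u) ∧ (u → q) holds.

Converse. Assume the antecedent. If q is true, the antecedent forces (q = T, u = F), and ¬u holds there. If q is false, the antecedent forces (q = F, u = F), and ¬u holds there. Either way ¬u holds.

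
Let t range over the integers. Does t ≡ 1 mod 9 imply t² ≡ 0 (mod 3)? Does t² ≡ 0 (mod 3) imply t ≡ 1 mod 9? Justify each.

Both directions fail.

(→) This fails: take t = 1. Then 1 ≡ 1 (mod 9), but 1² = 1 ≡ 1 (mod 3), not 0.

(←) This fails: take t = 0. Then 0² = 0 ≡ 0 (mod 3), yet 0 ≡ 0 (mod 9), not 1.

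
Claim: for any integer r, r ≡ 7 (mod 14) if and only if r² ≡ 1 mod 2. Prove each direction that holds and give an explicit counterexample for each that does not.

(→) Suppose r ≡ 7 (mod 14). Then r² ≡ 7² = 49 (mod 14), and since 2 ∣ 14, also r² ≡ 1 (mod 2).

(←) This fails: take r = 1. Then 1² = 1 ≡ 1 (mod 2), yet 1 ≡ 1 (mod 14), not 7.

(⇒) holds; (⇐) fails.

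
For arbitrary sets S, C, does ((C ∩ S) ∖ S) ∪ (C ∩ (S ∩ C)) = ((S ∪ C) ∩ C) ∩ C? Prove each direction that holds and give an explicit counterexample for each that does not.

(⟹) Let x ∈ ((C ∩ S) ∖ S) ∪ (C ∩ (S ∩ C)). Then x ∈ S ∩ C, from which x ∈ ((S ∪ C) ∩ C) ∩ C.

(⟸) This inclusion fails. Take S = ∅, C = {1}; then 1 ∈ ((S ∪ C) ∩ C) ∩ C but 1 ∉ ((C ∩ S) ∖ S) ∪ (C ∩ (S ∩ C)).

Only the forward inclusion holds.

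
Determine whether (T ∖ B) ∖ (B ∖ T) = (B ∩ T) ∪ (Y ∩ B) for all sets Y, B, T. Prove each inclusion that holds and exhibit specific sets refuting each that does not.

(⟹) This inclusion fails. Take Y = ∅, B = ∅, T = {1}; then 1 ∈ (T ∖ B) ∖ (B ∖ T) but 1 ∉ (B ∩ T) ∪ (Y ∩ B).

(⟸) This inclusion fails. Take Y = {1}, B = {1}, T = ∅; then 1 ∈ (B ∩ T) ∪ (Y ∩ B) but 1 ∉ (T ∖ B) ∖ (B ∖ T).

(⊆) fails and (⊇) fails.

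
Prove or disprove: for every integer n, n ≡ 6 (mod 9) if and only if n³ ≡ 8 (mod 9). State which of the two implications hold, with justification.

(⇒) fails and (⇐) fails.

(⟹) This fails: take n = 6. Then 6 ≡ 6 (mod 9), but 6³ = 216 ≡ 0 (mod 9), not 8.

(⟸) This fails: take n = 2. Then 2³ = 8 ≡ 8 (mod 9), yet 2 ≡ 2 (mod 9), not 6.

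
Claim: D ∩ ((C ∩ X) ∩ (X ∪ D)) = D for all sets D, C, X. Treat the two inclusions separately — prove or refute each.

Forward inclusion. Let x ∈ D ∩ ((C ∩ X) ∩ (X ∪ D)). Then x ∈ D ∩ C ∩ X, from which x ∈ D.

Reverse inclusion. This inclusion fails. Take D = {1}, C = ∅, X = ∅; then 1 ∈ D but 1 ∉ D ∩ ((C ∩ X) ∩ (X ∪ D)).

The sets are not equal: only the forward inclusion holds.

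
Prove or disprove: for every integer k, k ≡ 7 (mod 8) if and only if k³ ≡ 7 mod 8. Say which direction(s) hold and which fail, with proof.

Equivalent; both directions hold.

Forward direction. Suppose k ≡ 7 (mod 8). Write k = 8j + 7. Then (8j + 7)³ = 512j³ + 1344j² + 1176j + 343 = 8(64j³ + 168j² + 147j + 42) + 7, so k³ ≡ 7 (mod 8).

Converse. Suppose k³ ≡ 7 (mod 8). The only residue r in {0, …, 7} with r³ ≡ 7 (mod 8) is r = 7, so k ≡ 7 (mod 8).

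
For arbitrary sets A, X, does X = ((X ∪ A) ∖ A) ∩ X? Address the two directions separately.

(⊇) Let x ∈ ((X ∪ A) ∖ A) ∩ X. Then x ∈ X and x ∉ A, from which x ∈ X.

(⊆) This inclusion fails. Take A = {1}, X = {1}; then 1 ∈ X but 1 ∉ ((X ∪ A) ∖ A) ∩ X.

Only the reverse inclusion holds.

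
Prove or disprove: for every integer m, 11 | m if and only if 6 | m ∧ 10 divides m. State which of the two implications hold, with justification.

Forward direction. This fails: take m = 11. Certainly 11 ∣ 11, but 6 ∤ 11.

Converse. This fails: take m = 30. Both 6 ∣ 30 and 10 ∣ 30, yet 30 is not a multiple of 11 (since 30 = 2·11 + 8), so 11 ∤ 30.

Neither implication holds.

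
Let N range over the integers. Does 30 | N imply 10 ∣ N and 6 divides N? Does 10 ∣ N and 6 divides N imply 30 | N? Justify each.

Both implications hold.

(⇒) If 30 ∣ N, write N = 30q. Since 30 = 3·10, N = 10·(3q), so 10 ∣ N; and since 30 = 5·6, N = 6·(5q), so 6 ∣ N.

(⇐) Suppose 10 ∣ N and 6 ∣ N. Any common multiple of 10 and 6 is a multiple of their lcm; here lcm(10, 6) = 10·6/gcd(10, 6) = 60/2 = 30, so 30 ∣ N.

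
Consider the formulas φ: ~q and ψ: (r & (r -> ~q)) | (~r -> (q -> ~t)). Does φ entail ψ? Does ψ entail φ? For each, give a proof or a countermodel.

(→) Assume the antecedent. If t is true, the antecedent forces (t = T, q = F, r = F) or (t = T, q = F, r = T), and the consequent holds there. If t is false, the consequent reduces to true regardless of the other variables. Either way the consequent holds.

(←) This fails. Under t = F, q = T, r = F, the left side is false but the right side is true.

Only the forward direction holds.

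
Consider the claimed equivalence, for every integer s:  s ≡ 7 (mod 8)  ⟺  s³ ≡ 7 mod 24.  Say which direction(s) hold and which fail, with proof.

(⟸) The residues r modulo 24 with r³ ≡ 7 (mod 24) are exactly {7}, and each is ≡ 7 (mod 8).

(⟹) This fails: take s = 15. Then 15 ≡ 7 (mod 8), but 15³ = 3375 ≡ 15 (mod 24), not 7.

Only the reverse direction holds.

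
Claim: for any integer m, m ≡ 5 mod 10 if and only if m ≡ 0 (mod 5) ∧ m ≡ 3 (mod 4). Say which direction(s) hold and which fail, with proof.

(⟹) This fails: m = 5 gives 5 ≡ 5 (mod 10) but 5 ≡ 1 (mod 4), so the conjunction on the right does not hold.

(⟸) Conversely, if m ≡ 0 (mod 5) and m ≡ 3 (mod 4), then by the Chinese remainder theorem m ≡ 15 (mod 20). Since 15 ≡ 5 (mod 10) and 10 ∣ 20, we get m ≡ 5 (mod 10).

Only the reverse direction holds.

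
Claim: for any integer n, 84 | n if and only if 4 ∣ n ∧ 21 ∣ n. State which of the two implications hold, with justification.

Both directions hold; the statement is true.

[⇒] If 84 ∣ n, write n = 84q. Since 84 = 21·4, n = 4·(21q), so 4 ∣ n; and since 84 = 4·21, n = 21·(4q), so 21 ∣ n.

[⇐] Suppose 4 ∣ n and 21 ∣ n. Any common multiple of 4 and 21 is a multiple of their lcm; here gcd(4, 21) = 1, so lcm(4, 21) = 4·21 = 84, so 84 ∣ n.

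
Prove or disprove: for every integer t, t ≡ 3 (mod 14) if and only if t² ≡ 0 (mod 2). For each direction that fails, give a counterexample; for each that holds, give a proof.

Both directions fail.

(→) This fails: take t = 3. Then 3 ≡ 3 (mod 14), but 3² = 9 ≡ 1 (mod 2), not 0.

(←) This fails: take t = 0. Then 0² = 0 ≡ 0 (mod 2), yet 0 ≡ 0 (mod 14), not 3.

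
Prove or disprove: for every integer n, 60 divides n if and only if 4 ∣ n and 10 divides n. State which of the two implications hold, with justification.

(⟹) If 60 ∣ n, write n = 60q. Since 60 = 15·4, n = 4·(15q), so 4 ∣ n; and since 60 = 6·10, n = 10·(6q), so 10 ∣ n.

(⟸) This fails: take n = 20. Both 4 ∣ 20 and 10 ∣ 20, yet 20 is not a multiple of 60 (since 20 = 0·60 + 20), so 60 ∤ 20.

(⇒) holds; (⇐) fails.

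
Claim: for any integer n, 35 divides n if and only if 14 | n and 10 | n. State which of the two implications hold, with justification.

Only the converse holds.

(→) This fails: take n = 35. Certainly 35 ∣ 35, but 14 ∤ 35.

(←) Suppose 14 ∣ n and 10 ∣ n. Any common multiple of 14 and 10 is a multiple of their lcm; here lcm(14, 10) = 14·10/gcd(14, 10) = 140/2 = 70, so 70 ∣ n. Since 35 ∣ 70, it follows that 35 ∣ n.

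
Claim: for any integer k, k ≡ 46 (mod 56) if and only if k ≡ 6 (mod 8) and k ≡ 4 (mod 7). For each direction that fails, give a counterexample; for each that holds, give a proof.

Both implications hold.

(←) If k ≡ 6 (mod 8) and k ≡ 4 (mod 7), then by the Chinese remainder theorem k ≡ 46 (mod 56). This is exactly k ≡ 46 (mod 56).

(→) Suppose k ≡ 46 (mod 56); write k = 56j + 46. Since 8 ∣ 56, reducing mod 8 gives k ≡ 46 ≡ 6 (mod 8); since 7 ∣ 56, reducing mod 7 gives k ≡ 46 ≡ 4 (mod 7).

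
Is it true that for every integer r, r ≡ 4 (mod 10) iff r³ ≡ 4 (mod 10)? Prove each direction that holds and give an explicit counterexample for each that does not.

(⇒) Suppose r ≡ 4 (mod 10). Write r = 10j + 4. Then (10j + 4)³ = 1000j³ + 1200j² + 480j + 64 = 10(100j³ + 120j² + 48j + 6) + 4, so r³ ≡ 4 (mod 10).

(⇐) For the converse, argue contrapositively. If r ≢ 4 (mod 10), then r is congruent to one of 0, 1, 2, 3, 5, 6, 7, 8, 9 modulo 10, and these give r³ ≡ 0, 1, 8, 7, 5, 6, 3, 2, 9 respectively — never 4.

Both implications hold.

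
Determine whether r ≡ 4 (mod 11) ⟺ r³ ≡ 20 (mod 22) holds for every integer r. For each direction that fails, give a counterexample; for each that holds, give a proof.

Converse. The residues r modulo 22 with r³ ≡ 20 (mod 22) are exactly {4}, and each is ≡ 4 (mod 11).

Forward direction. This fails: take r = 15. Then 15 ≡ 4 (mod 11), but 15³ = 3375 ≡ 9 (mod 22), not 20.

Only the reverse direction holds.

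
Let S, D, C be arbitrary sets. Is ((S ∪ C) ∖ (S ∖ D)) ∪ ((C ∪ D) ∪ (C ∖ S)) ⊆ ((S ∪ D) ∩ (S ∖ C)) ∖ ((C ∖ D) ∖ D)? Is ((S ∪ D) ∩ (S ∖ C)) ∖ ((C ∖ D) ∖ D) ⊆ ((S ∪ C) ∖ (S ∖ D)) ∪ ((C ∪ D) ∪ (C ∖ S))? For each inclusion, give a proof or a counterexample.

Forward inclusion. This inclusion fails. Take S = ∅, D = {1}, C = ∅; then 1 ∈ ((S ∪ C) ∖ (S ∖ D)) ∪ ((C ∪ D) ∪ (C ∖ S)) but 1 ∉ ((S ∪ D) ∩ (S ∖ C)) ∖ ((C ∖ D) ∖ D).

Reverse inclusion. This inclusion fails. Take S = {1}, D = ∅, C = ∅; then 1 ∈ ((S ∪ D) ∩ (S ∖ C)) ∖ ((C ∖ D) ∖ D) but 1 ∉ ((S ∪ C) ∖ (S ∖ D)) ∪ ((C ∪ D) ∪ (C ∖ S)).

Neither inclusion holds.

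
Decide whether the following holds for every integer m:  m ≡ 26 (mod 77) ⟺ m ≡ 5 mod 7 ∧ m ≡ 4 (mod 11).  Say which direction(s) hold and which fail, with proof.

Forward direction. Suppose m ≡ 26 (mod 77); write m = 77j + 26. Since 7 ∣ 77, reducing mod 7 gives m ≡ 26 ≡ 5 (mod 7); since 11 ∣ 77, reducing mod 11 gives m ≡ 26 ≡ 4 (mod 11).

Converse. If m ≡ 5 (mod 7) and m ≡ 4 (mod 11), then by the Chinese remainder theorem m ≡ 26 (mod 77). This is exactly m ≡ 26 (mod 77).

Both implications hold.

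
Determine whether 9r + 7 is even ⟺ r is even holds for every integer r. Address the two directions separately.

[⇒] This fails: r = 5 gives 9r + 7 = 52, which is even, but 5 is odd, not even.

[⇐] This also fails: r = 4 is even, but 9r + 7 = 43 is odd, not even.

Neither direction holds.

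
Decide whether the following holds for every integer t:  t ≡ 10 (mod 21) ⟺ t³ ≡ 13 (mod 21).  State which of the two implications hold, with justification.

(→) Suppose t ≡ 10 (mod 21). Write t = 21j + 10. Then (21j + 10)³ = 9261j³ + 13230j² + 6300j + 1000 = 21(441j³ + 630j² + 300j + 47) + 13, so t³ ≡ 13 (mod 21).

(←) This fails: take t = 13. Then 13³ = 2197 ≡ 13 (mod 21), yet 13 ≡ 13 (mod 21), not 10.

Not equivalent: only (⇒) holds.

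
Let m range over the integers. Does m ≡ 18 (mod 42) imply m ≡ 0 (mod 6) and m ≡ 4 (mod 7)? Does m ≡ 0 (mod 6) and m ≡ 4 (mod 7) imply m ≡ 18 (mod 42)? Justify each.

(→) Suppose m ≡ 18 (mod 42); write m = 42j + 18. Since 6 ∣ 42, reducing mod 6 gives m ≡ 18 ≡ 0 (mod 6); since 7 ∣ 42, reducing mod 7 gives m ≡ 18 ≡ 4 (mod 7).

(←) Conversely, if m ≡ 0 (mod 6) and m ≡ 4 (mod 7), then by the Chinese remainder theorem m ≡ 18 (mod 42). This is exactly m ≡ 18 (mod 42).

The biconditional holds.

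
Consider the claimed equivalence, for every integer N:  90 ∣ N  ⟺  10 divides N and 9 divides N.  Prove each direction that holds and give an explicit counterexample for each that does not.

[⇐] Suppose 10 ∣ N and 9 ∣ N. Any common multiple of 10 and 9 is a multiple of their lcm; here gcd(10, 9) = 1, so lcm(10, 9) = 10·9 = 90, so 90 ∣ N.

[⇒] If 90 ∣ N, write N = 90q. Since 90 = 9·10, N = 10·(9q), so 10 ∣ N; and since 90 = 10·9, N = 9·(10q), so 9 ∣ N.

Both implications hold.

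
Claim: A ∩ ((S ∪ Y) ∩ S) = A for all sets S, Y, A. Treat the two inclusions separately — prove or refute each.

(⊆) Let x ∈ A ∩ ((S ∪ Y) ∩ S). Then either x ∈ S ∩ A and x ∉ Y; or x ∈ S ∩ Y ∩ A. In each case x ∈ A, so A ∩ ((S ∪ Y) ∩ S) ⊆ A.

(⊇) This inclusion fails. Take S = ∅, Y = ∅, A = {1}; then 1 ∈ A but 1 ∉ A ∩ ((S ∪ Y) ∩ S).

(⊆) holds; (⊇) fails.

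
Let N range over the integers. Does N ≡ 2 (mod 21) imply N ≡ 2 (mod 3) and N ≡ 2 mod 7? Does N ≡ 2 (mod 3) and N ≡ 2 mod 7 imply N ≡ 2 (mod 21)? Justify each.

[⇒] Suppose N ≡ 2 (mod 21); write N = 21j + 2. Since 3 ∣ 21, reducing mod 3 gives N ≡ 2 (mod 3); since 7 ∣ 21, reducing mod 7 gives N ≡ 2 (mod 7).

[⇐] Conversely, if N ≡ 2 (mod 3) and N ≡ 2 (mod 7), then by the Chinese remainder theorem N ≡ 2 (mod 21). This is exactly N ≡ 2 (mod 21).

Both directions hold.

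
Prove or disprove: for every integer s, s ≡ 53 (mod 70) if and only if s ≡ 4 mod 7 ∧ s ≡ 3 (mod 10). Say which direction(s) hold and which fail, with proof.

Both implications hold.

(←) If s ≡ 4 (mod 7) and s ≡ 3 (mod 10), then by the Chinese remainder theorem s ≡ 53 (mod 70). This is exactly s ≡ 53 (mod 70).

(→) Suppose s ≡ 53 (mod 70); write s = 70j + 53. Since 7 ∣ 70, reducing mod 7 gives s ≡ 53 ≡ 4 (mod 7); since 10 ∣ 70, reducing mod 10 gives s ≡ 53 ≡ 3 (mod 10).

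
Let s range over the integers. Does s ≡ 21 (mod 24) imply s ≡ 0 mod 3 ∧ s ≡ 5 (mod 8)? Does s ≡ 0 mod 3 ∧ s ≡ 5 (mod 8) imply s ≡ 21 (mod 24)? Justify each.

Both implications hold.

(→) Suppose s ≡ 21 (mod 24); write s = 24j + 21. Since 3 ∣ 24, reducing mod 3 gives s ≡ 21 ≡ 0 (mod 3); since 8 ∣ 24, reducing mod 8 gives s ≡ 21 ≡ 5 (mod 8).

(←) Conversely, if s ≡ 0 (mod 3) and s ≡ 5 (mod 8), then by the Chinese remainder theorem s ≡ 21 (mod 24). This is exactly s ≡ 21 (mod 24).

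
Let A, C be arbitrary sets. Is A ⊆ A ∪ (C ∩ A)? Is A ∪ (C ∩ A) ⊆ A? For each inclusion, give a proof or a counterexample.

The two sets are equal.

(⟸) Let x ∈ A ∪ (C ∩ A). Then either x ∈ A and x ∉ C; or x ∈ A ∩ C. In each case x ∈ A, so A ∪ (C ∩ A) ⊆ A.

(⟹) Let x ∈ A. Then either x ∈ A and x ∉ C; or x ∈ A ∩ C. In each case x ∈ A ∪ (C ∩ A), so A ⊆ A ∪ (C ∩ A).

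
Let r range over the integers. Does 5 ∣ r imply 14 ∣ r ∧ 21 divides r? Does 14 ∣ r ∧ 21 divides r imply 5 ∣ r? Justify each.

[⇒] This fails: take r = 5. Certainly 5 ∣ 5, but 14 ∤ 5.

[⇐] This fails: take r = 42. Both 14 ∣ 42 and 21 ∣ 42, yet 42 is not a multiple of 5 (since 42 = 8·5 + 2), so 5 ∤ 42.

Neither implication holds.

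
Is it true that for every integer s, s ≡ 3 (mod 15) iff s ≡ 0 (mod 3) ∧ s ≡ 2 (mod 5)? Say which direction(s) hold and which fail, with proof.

Neither implication holds.

[⇒] This fails: s = 3 gives 3 ≡ 3 (mod 15) but 3 ≡ 3 (mod 5), so the conjunction on the right does not hold.

[⇐] This fails: s = 12 satisfies both congruences on the right (12 ≡ 0 mod 3 and 12 ≡ 2 mod 5) yet 12 ≡ 12 (mod 15), not 3.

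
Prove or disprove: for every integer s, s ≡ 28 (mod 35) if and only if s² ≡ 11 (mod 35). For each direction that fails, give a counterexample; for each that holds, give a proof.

[⇒] This fails: take s = 28. Then 28 ≡ 28 (mod 35), but 28² = 784 ≡ 14 (mod 35), not 11.

[⇐] This fails: take s = 9. Then 9² = 81 ≡ 11 (mod 35), yet 9 ≡ 9 (mod 35), not 28.

Neither direction holds.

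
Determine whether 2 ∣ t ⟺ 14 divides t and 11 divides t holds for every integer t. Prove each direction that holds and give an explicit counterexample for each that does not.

The forward direction fails; the converse holds.

[⇒] This fails: take t = 2. Certainly 2 ∣ 2, but 14 ∤ 2.

[⇐] Suppose 14 ∣ t and 11 ∣ t. Any common multiple of 14 and 11 is a multiple of their lcm; here gcd(14, 11) = 1, so lcm(14, 11) = 14·11 = 154, so 154 ∣ t. Since 2 ∣ 154, it follows that 2 ∣ t.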